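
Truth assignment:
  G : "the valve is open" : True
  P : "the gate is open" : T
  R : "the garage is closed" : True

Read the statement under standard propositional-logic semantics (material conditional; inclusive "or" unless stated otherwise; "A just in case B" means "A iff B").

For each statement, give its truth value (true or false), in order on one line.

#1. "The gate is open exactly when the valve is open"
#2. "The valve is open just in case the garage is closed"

#1 True; #2 True

#1: In symbols: P iff G

P iff G = True iff True = True
So #1 is true.

#2: In symbols: G iff R

G iff R = True iff True = True
Hence #2 is true.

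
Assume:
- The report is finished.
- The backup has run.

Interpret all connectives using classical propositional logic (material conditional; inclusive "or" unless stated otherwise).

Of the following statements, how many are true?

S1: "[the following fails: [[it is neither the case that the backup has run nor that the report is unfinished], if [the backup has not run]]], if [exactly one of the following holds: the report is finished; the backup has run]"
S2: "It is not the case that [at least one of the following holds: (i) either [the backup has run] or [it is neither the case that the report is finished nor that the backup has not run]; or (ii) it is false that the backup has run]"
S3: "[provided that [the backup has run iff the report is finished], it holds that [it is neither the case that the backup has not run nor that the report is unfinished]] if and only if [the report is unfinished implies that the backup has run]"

2

Let R = "the report is finished" (True), P = "the backup has run" (True).

S1: Formalization: (R xor P) -> not (not P -> (P nor not R))

R xor P = True xor True = False
not P = not True = False
not R = not True = False
P nor not R = True nor False = False
not P -> (P nor not R) = False -> False = True
not (not P -> (P nor not R)) = not True = False
(R xor P) -> not (not P -> (P nor not R)) = False -> False = True
Thus S1 is true.

S2: In symbols: not ((P or (R nor not P)) or not P)

not P = not True = False
R nor not P = True nor False = False
P or (R nor not P) = True or False = True
not P = not True = False
(P or (R nor not P)) or not P = True or False = True
not ((P or (R nor not P)) or not P) = not True = False
So S2 is false.

S3: This is ((P iff R) -> (not P nor not R)) iff (not R -> P).

P iff R = True iff True = True
not P = not True = False
not R = not True = False
not P nor not R = False nor False = True
(P iff R) -> (not P nor not R) = True -> True = True
not R = not True = False
not R -> P = False -> True = True
((P iff R) -> (not P nor not R)) iff (not R -> P) = True iff True = True
Thus S3 is true.

True statements: 2 (S1, S3).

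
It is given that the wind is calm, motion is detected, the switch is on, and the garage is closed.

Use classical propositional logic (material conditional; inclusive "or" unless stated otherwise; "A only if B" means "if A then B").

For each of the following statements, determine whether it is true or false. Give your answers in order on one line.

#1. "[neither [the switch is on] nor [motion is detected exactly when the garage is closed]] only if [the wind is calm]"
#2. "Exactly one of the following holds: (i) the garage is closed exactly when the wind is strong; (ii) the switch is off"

Let R = "the switch is on" (T), Q = "motion is detected" (T), M = "the garage is closed" (T), V = "the wind is strong" (F).

#1: This is (R ↓ (Q ↔ M)) → ¬V.

Q ↔ M = T ↔ T = T
R ↓ (Q ↔ M) = T ↓ T = F
¬V = ¬F = T
(R ↓ (Q ↔ M)) → ¬V = F → T = T
Thus #1 is true.

#2: Parsed as (M ↔ V) ⊕ ¬R

M ↔ V = T ↔ F = F
¬R = ¬T = F
(M ↔ V) ⊕ ¬R = F ⊕ F = F
Thus #2 is false.

#1 true; #2 false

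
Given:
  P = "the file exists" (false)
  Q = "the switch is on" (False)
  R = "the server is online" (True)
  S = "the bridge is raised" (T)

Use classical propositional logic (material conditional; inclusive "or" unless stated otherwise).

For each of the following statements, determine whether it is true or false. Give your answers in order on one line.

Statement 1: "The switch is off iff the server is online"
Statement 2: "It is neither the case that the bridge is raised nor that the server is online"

Statement 1 True / Statement 2 False

Statement 1: Formalization: ¬Q ↔ R

¬Q = ¬F = T
¬Q ↔ R = T ↔ T = T
So Statement 1 is true.

Statement 2: This is S ↓ R.

S ↓ R = T ↓ T = F
Thus Statement 2 is false.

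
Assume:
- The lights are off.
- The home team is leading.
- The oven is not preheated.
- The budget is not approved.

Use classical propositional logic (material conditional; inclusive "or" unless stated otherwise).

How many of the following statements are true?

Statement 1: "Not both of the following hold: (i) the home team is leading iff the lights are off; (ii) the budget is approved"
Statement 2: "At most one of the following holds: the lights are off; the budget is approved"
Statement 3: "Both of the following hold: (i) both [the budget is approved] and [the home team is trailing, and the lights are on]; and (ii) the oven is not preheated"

2

Let Q = "the home team is leading" (T), P = "the lights are on" (F), S = "the budget is approved" (F), R = "the oven is preheated" (F).

Statement 1: This is (Q ↔ ¬P) ↑ S.

¬P = ¬F = T
Q ↔ ¬P = T ↔ T = T
(Q ↔ ¬P) ↑ S = T ↑ F = T
Thus Statement 1 is true.

Statement 2: Parsed as ¬P ↑ S

¬P = ¬F = T
¬P ↑ S = T ↑ F = T
Thus Statement 2 is true.

Statement 3: In symbols: (S ∧ (¬Q ∧ P)) ∧ ¬R

¬Q = ¬T = F
¬Q ∧ P = F ∧ F = F
S ∧ (¬Q ∧ P) = F ∧ F = F
¬R = ¬F = T
(S ∧ (¬Q ∧ P)) ∧ ¬R = F ∧ T = F
So Statement 3 is false.

True statements: 2.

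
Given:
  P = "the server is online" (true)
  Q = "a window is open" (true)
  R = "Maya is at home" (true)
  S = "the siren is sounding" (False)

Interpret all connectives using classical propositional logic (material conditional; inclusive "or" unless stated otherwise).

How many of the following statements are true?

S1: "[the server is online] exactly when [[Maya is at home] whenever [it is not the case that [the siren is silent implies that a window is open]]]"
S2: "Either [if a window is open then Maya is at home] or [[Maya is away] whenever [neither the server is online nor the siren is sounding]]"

S1: Formalization: P <-> (~(~S -> Q) -> R)

~S = ~F = T
~S -> Q = T -> T = T
~(~S -> Q) = ~T = F
~(~S -> Q) -> R = F -> T = T
P <-> (~(~S -> Q) -> R) = T <-> T = T
Thus S1 is true.

S2: Formalization: (Q -> R) | ((P nor S) -> ~R)

Q -> R = T -> T = T
P nor S = T nor F = F
~R = ~T = F
(P nor S) -> ~R = F -> F = T
(Q -> R) | ((P nor S) -> ~R) = T | T = T
Hence S2 is true.

Count: 2.

2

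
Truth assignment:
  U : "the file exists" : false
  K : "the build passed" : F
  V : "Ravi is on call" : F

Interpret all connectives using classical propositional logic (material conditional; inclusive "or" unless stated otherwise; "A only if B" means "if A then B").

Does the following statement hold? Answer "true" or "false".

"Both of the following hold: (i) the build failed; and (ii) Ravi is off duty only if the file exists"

Formalization: ¬K ∧ (¬V → U)

¬K = ¬F = T
¬V = ¬F = T
¬V → U = T → F = F
¬K ∧ (¬V → U) = T ∧ F = F

False.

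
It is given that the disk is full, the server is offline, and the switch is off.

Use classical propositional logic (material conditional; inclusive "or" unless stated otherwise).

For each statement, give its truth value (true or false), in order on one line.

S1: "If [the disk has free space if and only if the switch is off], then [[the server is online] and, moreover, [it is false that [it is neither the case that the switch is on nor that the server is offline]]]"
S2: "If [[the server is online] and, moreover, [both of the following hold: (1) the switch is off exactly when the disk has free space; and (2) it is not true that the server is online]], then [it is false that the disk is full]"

S1 True / S2 True

Let P = "the disk is full" (T), R = "the switch is on" (F), Q = "the server is online" (F).

S1: In symbols: (~P <-> ~R) -> (Q & ~(R nor ~Q))

~P = ~T = F
~R = ~F = T
~P <-> ~R = F <-> T = F
~Q = ~F = T
R nor ~Q = F nor T = F
~(R nor ~Q) = ~F = T
Q & ~(R nor ~Q) = F & T = F
(~P <-> ~R) -> (Q & ~(R nor ~Q)) = F -> F = T
So S1 is true.

S2: This is (Q & ((~R <-> ~P) & ~Q)) -> ~P.

~R = ~F = T
~P = ~T = F
~R <-> ~P = T <-> F = F
~Q = ~F = T
(~R <-> ~P) & ~Q = F & T = F
Q & ((~R <-> ~P) & ~Q) = F & F = F
~P = ~T = F
(Q & ((~R <-> ~P) & ~Q)) -> ~P = F -> F = T
Hence S2 is true.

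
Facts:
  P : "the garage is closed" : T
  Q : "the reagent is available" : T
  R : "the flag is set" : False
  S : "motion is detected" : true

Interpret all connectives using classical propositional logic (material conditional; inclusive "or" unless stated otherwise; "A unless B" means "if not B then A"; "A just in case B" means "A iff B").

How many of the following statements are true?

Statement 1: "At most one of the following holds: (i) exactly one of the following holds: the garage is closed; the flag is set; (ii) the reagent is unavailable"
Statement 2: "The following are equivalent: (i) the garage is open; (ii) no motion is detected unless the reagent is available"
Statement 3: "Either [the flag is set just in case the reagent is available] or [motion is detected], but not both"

Statement 1: This is (P ⊕ R) ↑ ¬Q.

P ⊕ R = T ⊕ F = T
¬Q = ¬T = F
(P ⊕ R) ↑ ¬Q = T ↑ F = T
Thus Statement 1 is true.

Statement 2: Formalization: ¬P ↔ (¬S ∨ Q)

¬P = ¬T = F
¬S = ¬T = F
¬S ∨ Q = F ∨ T = T
¬P ↔ (¬S ∨ Q) = F ↔ T = F
Thus Statement 2 is false.

Statement 3: This is (R ↔ Q) ⊕ S.

R ↔ Q = F ↔ T = F
(R ↔ Q) ⊕ S = F ⊕ T = T
Thus Statement 3 is true.

2 of the 3 statements are true (Statement 1, Statement 3).

2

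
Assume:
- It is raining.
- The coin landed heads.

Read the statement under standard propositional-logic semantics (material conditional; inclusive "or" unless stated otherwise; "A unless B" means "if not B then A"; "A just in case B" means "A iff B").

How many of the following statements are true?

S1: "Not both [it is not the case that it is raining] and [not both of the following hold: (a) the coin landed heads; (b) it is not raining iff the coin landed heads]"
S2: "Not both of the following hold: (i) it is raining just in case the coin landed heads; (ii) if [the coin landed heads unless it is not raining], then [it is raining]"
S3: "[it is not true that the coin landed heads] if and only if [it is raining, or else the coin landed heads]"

1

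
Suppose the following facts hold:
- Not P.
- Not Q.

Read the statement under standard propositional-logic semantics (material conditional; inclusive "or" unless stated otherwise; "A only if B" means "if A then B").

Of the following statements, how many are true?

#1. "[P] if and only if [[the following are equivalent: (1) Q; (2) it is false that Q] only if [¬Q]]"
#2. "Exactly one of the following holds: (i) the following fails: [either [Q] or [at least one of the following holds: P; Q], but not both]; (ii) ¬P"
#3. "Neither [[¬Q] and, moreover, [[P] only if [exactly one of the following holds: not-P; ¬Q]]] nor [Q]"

#1: In symbols: P ↔ ((Q ↔ ¬Q) → ¬Q)

¬Q = ¬F = T
Q ↔ ¬Q = F ↔ T = F
¬Q = ¬F = T
(Q ↔ ¬Q) → ¬Q = F → T = T
P ↔ ((Q ↔ ¬Q) → ¬Q) = F ↔ T = F
So #1 is false.

#2: Parsed as ¬(Q ⊕ (P ∨ Q)) ⊕ ¬P

P ∨ Q = F ∨ F = F
Q ⊕ (P ∨ Q) = F ⊕ F = F
¬(Q ⊕ (P ∨ Q)) = ¬F = T
¬P = ¬F = T
¬(Q ⊕ (P ∨ Q)) ⊕ ¬P = T ⊕ T = F
Hence #2 is false.

#3: Formalization: (¬Q ∧ (P → (¬P ⊕ ¬Q))) ↓ Q

¬Q = ¬F = T
¬P = ¬F = T
¬Q = ¬F = T
¬P ⊕ ¬Q = T ⊕ T = F
P → (¬P ⊕ ¬Q) = F → F = T
¬Q ∧ (P → (¬P ⊕ ¬Q)) = T ∧ T = T
(¬Q ∧ (P → (¬P ⊕ ¬Q))) ↓ Q = T ↓ F = F
Thus #3 is false.

True statements: 0 (none).

0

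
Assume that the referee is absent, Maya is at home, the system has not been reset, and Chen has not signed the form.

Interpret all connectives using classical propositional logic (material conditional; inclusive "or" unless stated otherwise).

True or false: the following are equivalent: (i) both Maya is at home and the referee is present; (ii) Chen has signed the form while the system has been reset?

True

Let Q = "Maya is at home" (T), P = "the referee is present" (F), S = "Chen has signed the form" (F), R = "the system has been reset" (F).
This is (Q ∧ P) ↔ (S ∧ R).

Q ∧ P = T ∧ F = F
S ∧ R = F ∧ F = F
(Q ∧ P) ↔ (S ∧ R) = F ↔ F = T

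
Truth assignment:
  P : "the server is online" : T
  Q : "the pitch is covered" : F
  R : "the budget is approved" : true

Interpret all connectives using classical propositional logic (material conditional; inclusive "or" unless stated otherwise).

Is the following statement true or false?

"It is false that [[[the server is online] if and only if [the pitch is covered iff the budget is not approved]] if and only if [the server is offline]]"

Values: P=T, Q=F, R=T.
Parsed as ¬((P ↔ (Q ↔ ¬R)) ↔ ¬P)

¬R = ¬T = F
Q ↔ ¬R = F ↔ F = T
P ↔ (Q ↔ ¬R) = T ↔ T = T
¬P = ¬T = F
(P ↔ (Q ↔ ¬R)) ↔ ¬P = T ↔ F = F
¬((P ↔ (Q ↔ ¬R)) ↔ ¬P) = ¬F = T

True.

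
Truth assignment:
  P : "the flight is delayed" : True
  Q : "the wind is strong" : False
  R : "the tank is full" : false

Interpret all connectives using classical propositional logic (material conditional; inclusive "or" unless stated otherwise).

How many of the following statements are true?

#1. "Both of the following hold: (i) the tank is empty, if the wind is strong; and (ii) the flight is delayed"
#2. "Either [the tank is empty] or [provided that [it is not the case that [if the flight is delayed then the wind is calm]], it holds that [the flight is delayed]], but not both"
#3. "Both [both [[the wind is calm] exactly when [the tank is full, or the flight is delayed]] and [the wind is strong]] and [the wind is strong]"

#1: This is (Q -> not R) and P.

not R = not False = True
Q -> not R = False -> True = True
(Q -> not R) and P = True and True = True
Thus #1 is true.

#2: In symbols: not R xor (not (P -> not Q) -> P)

not R = not False = True
not Q = not False = True
P -> not Q = True -> True = True
not (P -> not Q) = not True = False
not (P -> not Q) -> P = False -> True = True
not R xor (not (P -> not Q) -> P) = True xor True = False
Hence #2 is false.

#3: Formalization: ((not Q iff (R or P)) and Q) and Q

not Q = not False = True
R or P = False or True = True
not Q iff (R or P) = True iff True = True
(not Q iff (R or P)) and Q = True and False = False
((not Q iff (R or P)) and Q) and Q = False and False = False
Thus #3 is false.

True statements: 1 (#1).

1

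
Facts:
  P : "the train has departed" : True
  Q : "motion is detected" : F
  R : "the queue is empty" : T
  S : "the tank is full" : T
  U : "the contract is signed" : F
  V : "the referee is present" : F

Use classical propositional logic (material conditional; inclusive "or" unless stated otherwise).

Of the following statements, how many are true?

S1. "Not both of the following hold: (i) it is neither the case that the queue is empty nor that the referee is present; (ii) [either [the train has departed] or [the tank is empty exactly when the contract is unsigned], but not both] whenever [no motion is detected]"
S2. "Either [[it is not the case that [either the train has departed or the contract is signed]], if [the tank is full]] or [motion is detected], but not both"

1

S1: In symbols: (R ↓ V) ↑ (¬Q → (P ⊕ (¬S ↔ ¬U)))

R ↓ V = T ↓ F = F
¬Q = ¬F = T
¬S = ¬T = F
¬U = ¬F = T
¬S ↔ ¬U = F ↔ T = F
P ⊕ (¬S ↔ ¬U) = T ⊕ F = T
¬Q → (P ⊕ (¬S ↔ ¬U)) = T → T = T
(R ↓ V) ↑ (¬Q → (P ⊕ (¬S ↔ ¬U))) = F ↑ T = T
So S1 is true.

S2: In symbols: (S → ¬(P ∨ U)) ⊕ Q

P ∨ U = T ∨ F = T
¬(P ∨ U) = ¬T = F
S → ¬(P ∨ U) = T → F = F
(S → ¬(P ∨ U)) ⊕ Q = F ⊕ F = F
Thus S2 is false.

1 of the 2 statements is true (S1).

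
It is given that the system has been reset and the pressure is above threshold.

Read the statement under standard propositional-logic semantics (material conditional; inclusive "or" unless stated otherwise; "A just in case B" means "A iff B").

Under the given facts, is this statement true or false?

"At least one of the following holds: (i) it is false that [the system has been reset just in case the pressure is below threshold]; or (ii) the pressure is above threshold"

True.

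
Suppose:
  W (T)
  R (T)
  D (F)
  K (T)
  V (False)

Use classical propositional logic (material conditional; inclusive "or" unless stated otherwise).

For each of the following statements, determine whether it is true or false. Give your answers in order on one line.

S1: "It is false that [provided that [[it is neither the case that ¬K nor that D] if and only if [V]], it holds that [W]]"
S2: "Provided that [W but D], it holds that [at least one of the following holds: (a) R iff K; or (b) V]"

S1: This is not (((not K nor D) iff V) -> W).

not K = not True = False
not K nor D = False nor False = True
(not K nor D) iff V = True iff False = False
((not K nor D) iff V) -> W = False -> True = True
not (((not K nor D) iff V) -> W) = not True = False
Thus S1 is false.

S2: This is (W and D) -> ((R iff K) or V).

W and D = True and False = False
R iff K = True iff True = True
(R iff K) or V = True or False = True
(W and D) -> ((R iff K) or V) = False -> True = True
So S2 is true.

S1 False / S2 True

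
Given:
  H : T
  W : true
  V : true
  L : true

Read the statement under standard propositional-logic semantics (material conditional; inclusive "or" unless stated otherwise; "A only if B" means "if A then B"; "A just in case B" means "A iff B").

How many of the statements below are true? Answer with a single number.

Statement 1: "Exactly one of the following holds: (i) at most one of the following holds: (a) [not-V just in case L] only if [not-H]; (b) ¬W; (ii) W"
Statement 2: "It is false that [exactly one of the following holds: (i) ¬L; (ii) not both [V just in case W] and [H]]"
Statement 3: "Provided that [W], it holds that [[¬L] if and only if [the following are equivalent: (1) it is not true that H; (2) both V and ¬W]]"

1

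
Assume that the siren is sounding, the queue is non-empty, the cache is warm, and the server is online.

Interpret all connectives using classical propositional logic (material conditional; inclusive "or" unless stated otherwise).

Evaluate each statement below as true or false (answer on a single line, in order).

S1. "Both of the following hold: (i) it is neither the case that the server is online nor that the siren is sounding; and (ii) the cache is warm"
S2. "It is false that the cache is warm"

Let R = "the server is online" (T), V = "the siren is sounding" (T), S = "the cache is warm" (T).

S1: In symbols: (R ↓ V) ∧ S

R ↓ V = T ↓ T = F
(R ↓ V) ∧ S = F ∧ T = F
Thus S1 is false.

S2: Parsed as ¬S

¬S = ¬T = F
Hence S2 is false.

S1 False, S2 False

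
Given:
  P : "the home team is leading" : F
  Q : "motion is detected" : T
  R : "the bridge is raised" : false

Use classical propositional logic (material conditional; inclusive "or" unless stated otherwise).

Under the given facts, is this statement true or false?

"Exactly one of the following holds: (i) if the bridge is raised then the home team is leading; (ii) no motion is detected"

true

In symbols: (R -> P) xor not Q

R -> P = False -> False = True
not Q = not True = False
(R -> P) xor not Q = True xor False = True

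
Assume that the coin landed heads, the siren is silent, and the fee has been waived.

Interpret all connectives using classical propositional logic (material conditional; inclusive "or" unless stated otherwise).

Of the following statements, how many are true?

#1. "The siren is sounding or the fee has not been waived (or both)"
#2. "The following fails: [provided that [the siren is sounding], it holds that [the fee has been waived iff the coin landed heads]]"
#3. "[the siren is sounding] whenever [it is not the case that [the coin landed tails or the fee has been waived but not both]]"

1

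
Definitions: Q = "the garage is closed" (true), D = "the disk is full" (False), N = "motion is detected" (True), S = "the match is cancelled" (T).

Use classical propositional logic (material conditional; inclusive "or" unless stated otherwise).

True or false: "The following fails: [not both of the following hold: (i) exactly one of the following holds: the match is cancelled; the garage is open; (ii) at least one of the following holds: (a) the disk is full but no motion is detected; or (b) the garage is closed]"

The statement is true.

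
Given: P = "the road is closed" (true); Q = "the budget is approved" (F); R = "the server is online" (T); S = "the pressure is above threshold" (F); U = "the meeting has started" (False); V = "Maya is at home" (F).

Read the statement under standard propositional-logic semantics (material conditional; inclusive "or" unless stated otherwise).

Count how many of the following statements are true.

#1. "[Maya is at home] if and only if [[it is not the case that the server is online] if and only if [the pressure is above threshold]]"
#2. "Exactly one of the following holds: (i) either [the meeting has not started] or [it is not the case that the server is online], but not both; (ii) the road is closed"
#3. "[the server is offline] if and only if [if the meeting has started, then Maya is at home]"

0

#1: Parsed as V iff (not R iff S)

not R = not True = False
not R iff S = False iff False = True
V iff (not R iff S) = False iff True = False
Hence #1 is false.

#2: In symbols: (not U xor not R) xor P

not U = not False = True
not R = not True = False
not U xor not R = True xor False = True
(not U xor not R) xor P = True xor True = False
Thus #2 is false.

#3: In symbols: not R iff (U -> V)

not R = not True = False
U -> V = False -> False = True
not R iff (U -> V) = False iff True = False
Thus #3 is false.

Count: 0.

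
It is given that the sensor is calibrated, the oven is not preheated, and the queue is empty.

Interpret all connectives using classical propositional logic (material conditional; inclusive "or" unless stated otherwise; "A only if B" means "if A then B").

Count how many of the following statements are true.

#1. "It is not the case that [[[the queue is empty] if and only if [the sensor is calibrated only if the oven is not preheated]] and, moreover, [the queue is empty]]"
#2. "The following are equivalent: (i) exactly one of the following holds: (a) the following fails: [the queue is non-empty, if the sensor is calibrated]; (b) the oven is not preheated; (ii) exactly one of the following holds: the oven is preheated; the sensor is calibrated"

0

Let S = "the queue is empty" (T), U = "the sensor is calibrated" (T), Q = "the oven is preheated" (F).

#1: In symbols: ¬((S ↔ (U → ¬Q)) ∧ S)

¬Q = ¬F = T
U → ¬Q = T → T = T
S ↔ (U → ¬Q) = T ↔ T = T
(S ↔ (U → ¬Q)) ∧ S = T ∧ T = T
¬((S ↔ (U → ¬Q)) ∧ S) = ¬T = F
So #1 is false.

#2: Parsed as (¬(U → ¬S) ⊕ ¬Q) ↔ (Q ⊕ U)

¬S = ¬T = F
U → ¬S = T → F = F
¬(U → ¬S) = ¬F = T
¬Q = ¬F = T
¬(U → ¬S) ⊕ ¬Q = T ⊕ T = F
Q ⊕ U = F ⊕ T = T
(¬(U → ¬S) ⊕ ¬Q) ↔ (Q ⊕ U) = F ↔ T = F
Hence #2 is false.

Count: 0.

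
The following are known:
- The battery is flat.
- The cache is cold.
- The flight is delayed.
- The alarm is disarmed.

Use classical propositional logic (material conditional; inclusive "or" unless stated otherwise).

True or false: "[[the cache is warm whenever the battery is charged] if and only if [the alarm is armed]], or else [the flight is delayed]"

True.

Let K = "the battery is charged" (F), U = "the cache is warm" (F), P = "the alarm is armed" (F), L = "the flight is delayed" (T).
In symbols: ((K → U) ↔ P) ∨ L

K → U = F → F = T
(K → U) ↔ P = T ↔ F = F
((K → U) ↔ P) ∨ L = F ∨ T = T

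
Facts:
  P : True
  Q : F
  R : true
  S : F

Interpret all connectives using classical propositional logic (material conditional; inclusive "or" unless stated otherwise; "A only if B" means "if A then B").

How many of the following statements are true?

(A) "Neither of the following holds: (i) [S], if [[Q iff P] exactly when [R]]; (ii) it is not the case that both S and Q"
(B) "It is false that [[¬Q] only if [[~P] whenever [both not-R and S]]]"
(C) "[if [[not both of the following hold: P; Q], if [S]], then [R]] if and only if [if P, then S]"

0

(A): In symbols: (((Q <-> P) <-> R) -> S) nor (S nand Q)

Q <-> P = F <-> T = F
(Q <-> P) <-> R = F <-> T = F
((Q <-> P) <-> R) -> S = F -> F = T
S nand Q = F nand F = T
(((Q <-> P) <-> R) -> S) nor (S nand Q) = T nor T = F
Hence (A) is false.

(B): In symbols: ~(~Q -> ((~R & S) -> ~P))

~Q = ~F = T
~R = ~T = F
~R & S = F & F = F
~P = ~T = F
(~R & S) -> ~P = F -> F = T
~Q -> ((~R & S) -> ~P) = T -> T = T
~(~Q -> ((~R & S) -> ~P)) = ~T = F
So (B) is false.

(C): Parsed as ((S -> (P nand Q)) -> R) <-> (P -> S)

P nand Q = T nand F = T
S -> (P nand Q) = F -> T = T
(S -> (P nand Q)) -> R = T -> T = T
P -> S = T -> F = F
((S -> (P nand Q)) -> R) <-> (P -> S) = T <-> F = F
So (C) is false.

Count: 0.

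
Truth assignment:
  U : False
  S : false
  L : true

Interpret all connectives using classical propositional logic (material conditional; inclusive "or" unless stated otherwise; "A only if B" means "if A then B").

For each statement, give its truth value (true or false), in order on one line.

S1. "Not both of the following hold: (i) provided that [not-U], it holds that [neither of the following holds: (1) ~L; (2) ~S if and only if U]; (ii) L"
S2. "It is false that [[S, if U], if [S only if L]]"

S1: Parsed as (¬U → (¬L ↓ (¬S ↔ U))) ↑ L

¬U = ¬F = T
¬L = ¬T = F
¬S = ¬F = T
¬S ↔ U = T ↔ F = F
¬L ↓ (¬S ↔ U) = F ↓ F = T
¬U → (¬L ↓ (¬S ↔ U)) = T → T = T
(¬U → (¬L ↓ (¬S ↔ U))) ↑ L = T ↑ T = F
So S1 is false.

S2: Parsed as ¬((S → L) → (U → S))

S → L = F → T = T
U → S = F → F = T
(S → L) → (U → S) = T → T = T
¬((S → L) → (U → S)) = ¬T = F
So S2 is false.

S1 false; S2 false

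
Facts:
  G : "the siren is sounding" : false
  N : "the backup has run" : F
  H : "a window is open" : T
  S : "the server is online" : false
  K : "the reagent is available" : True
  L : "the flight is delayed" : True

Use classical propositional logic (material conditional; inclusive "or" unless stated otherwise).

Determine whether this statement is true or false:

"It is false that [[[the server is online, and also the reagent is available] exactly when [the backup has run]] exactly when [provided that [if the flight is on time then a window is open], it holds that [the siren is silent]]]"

Values: S=False, K=True, N=False, L=True, H=True, G=False.
This is not (((S and K) iff N) iff ((not L -> H) -> not G)).

S and K = False and True = False
(S and K) iff N = False iff False = True
not L = not True = False
not L -> H = False -> True = True
not G = not False = True
(not L -> H) -> not G = True -> True = True
((S and K) iff N) iff ((not L -> H) -> not G) = True iff True = True
not (((S and K) iff N) iff ((not L -> H) -> not G)) = not True = False

False.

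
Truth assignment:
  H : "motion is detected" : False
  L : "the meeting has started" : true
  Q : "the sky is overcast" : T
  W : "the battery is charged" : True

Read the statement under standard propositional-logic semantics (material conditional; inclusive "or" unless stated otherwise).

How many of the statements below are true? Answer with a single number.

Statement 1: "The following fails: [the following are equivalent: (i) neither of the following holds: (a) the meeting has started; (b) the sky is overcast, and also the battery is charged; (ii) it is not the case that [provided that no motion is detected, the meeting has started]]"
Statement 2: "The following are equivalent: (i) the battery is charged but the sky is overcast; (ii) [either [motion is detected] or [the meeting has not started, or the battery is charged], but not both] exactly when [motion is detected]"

Statement 1: Formalization: not ((L nor (Q and W)) iff not (not H -> L))

Q and W = True and True = True
L nor (Q and W) = True nor True = False
not H = not False = True
not H -> L = True -> True = True
not (not H -> L) = not True = False
(L nor (Q and W)) iff not (not H -> L) = False iff False = True
not ((L nor (Q and W)) iff not (not H -> L)) = not True = False
Thus Statement 1 is false.

Statement 2: Formalization: (W and Q) iff ((H xor (not L or W)) iff H)

W and Q = True and True = True
not L = not True = False
not L or W = False or True = True
H xor (not L or W) = False xor True = True
(H xor (not L or W)) iff H = True iff False = False
(W and Q) iff ((H xor (not L or W)) iff H) = True iff False = False
Hence Statement 2 is false.

True statements: 0 (none).

0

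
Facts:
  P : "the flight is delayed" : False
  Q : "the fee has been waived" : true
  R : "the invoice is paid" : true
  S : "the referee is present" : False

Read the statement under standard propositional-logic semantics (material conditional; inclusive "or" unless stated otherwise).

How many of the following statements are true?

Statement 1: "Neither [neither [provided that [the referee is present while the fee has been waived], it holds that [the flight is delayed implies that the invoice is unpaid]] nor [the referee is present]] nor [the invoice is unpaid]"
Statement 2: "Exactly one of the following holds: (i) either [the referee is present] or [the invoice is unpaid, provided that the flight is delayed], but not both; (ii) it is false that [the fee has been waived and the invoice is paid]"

2

Statement 1: Parsed as (((S and Q) -> (P -> not R)) nor S) nor not R

S and Q = False and True = False
not R = not True = False
P -> not R = False -> False = True
(S and Q) -> (P -> not R) = False -> True = True
((S and Q) -> (P -> not R)) nor S = True nor False = False
not R = not True = False
(((S and Q) -> (P -> not R)) nor S) nor not R = False nor False = True
Hence Statement 1 is true.

Statement 2: In symbols: (S xor (P -> not R)) xor not (Q and R)

not R = not True = False
P -> not R = False -> False = True
S xor (P -> not R) = False xor True = True
Q and R = True and True = True
not (Q and R) = not True = False
(S xor (P -> not R)) xor not (Q and R) = True xor False = True
Hence Statement 2 is true.

Count: 2.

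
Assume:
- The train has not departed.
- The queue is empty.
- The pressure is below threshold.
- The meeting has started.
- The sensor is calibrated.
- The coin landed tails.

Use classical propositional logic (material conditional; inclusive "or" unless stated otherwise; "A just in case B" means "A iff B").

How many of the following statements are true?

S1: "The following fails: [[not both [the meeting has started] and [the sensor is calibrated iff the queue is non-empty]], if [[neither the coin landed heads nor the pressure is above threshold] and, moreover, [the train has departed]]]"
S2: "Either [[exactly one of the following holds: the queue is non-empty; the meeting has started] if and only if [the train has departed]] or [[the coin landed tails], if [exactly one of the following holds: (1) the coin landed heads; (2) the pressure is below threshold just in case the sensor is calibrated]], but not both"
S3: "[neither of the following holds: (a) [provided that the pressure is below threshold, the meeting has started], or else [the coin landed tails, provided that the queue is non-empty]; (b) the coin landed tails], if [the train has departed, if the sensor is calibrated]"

2

Let V = "the coin landed heads" (F), R = "the pressure is above threshold" (F), P = "the train has departed" (F), S = "the meeting has started" (T), U = "the sensor is calibrated" (T), Q = "the queue is empty" (T).

S1: In symbols: ~(((V nor R) & P) -> (S nand (U <-> ~Q)))

V nor R = F nor F = T
(V nor R) & P = T & F = F
~Q = ~T = F
U <-> ~Q = T <-> F = F
S nand (U <-> ~Q) = T nand F = T
((V nor R) & P) -> (S nand (U <-> ~Q)) = F -> T = T
~(((V nor R) & P) -> (S nand (U <-> ~Q))) = ~T = F
So S1 is false.

S2: This is ((~Q xor S) <-> P) xor ((V xor (~R <-> U)) -> ~V).

~Q = ~T = F
~Q xor S = F xor T = T
(~Q xor S) <-> P = T <-> F = F
~R = ~F = T
~R <-> U = T <-> T = T
V xor (~R <-> U) = F xor T = T
~V = ~F = T
(V xor (~R <-> U)) -> ~V = T -> T = T
((~Q xor S) <-> P) xor ((V xor (~R <-> U)) -> ~V) = F xor T = T
So S2 is true.

S3: This is (U -> P) -> (((~R -> S) | (~Q -> ~V)) nor ~V).

U -> P = T -> F = F
~R = ~F = T
~R -> S = T -> T = T
~Q = ~T = F
~V = ~F = T
~Q -> ~V = F -> T = T
(~R -> S) | (~Q -> ~V) = T | T = T
~V = ~F = T
((~R -> S) | (~Q -> ~V)) nor ~V = T nor T = F
(U -> P) -> (((~R -> S) | (~Q -> ~V)) nor ~V) = F -> F = T
Hence S3 is true.

2 of the 3 statements are true.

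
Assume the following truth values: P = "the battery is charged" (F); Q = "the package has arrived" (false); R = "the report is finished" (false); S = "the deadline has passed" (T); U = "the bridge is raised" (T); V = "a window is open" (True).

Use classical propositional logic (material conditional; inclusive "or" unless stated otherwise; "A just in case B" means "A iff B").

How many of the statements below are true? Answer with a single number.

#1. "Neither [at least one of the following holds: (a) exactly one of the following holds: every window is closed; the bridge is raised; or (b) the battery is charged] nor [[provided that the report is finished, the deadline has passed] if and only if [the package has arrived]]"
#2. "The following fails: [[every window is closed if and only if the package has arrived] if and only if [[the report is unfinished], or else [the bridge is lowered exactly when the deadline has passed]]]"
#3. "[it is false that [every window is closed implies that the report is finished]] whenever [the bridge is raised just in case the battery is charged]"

#1: Formalization: ((not V xor U) or P) nor ((R -> S) iff Q)

not V = not True = False
not V xor U = False xor True = True
(not V xor U) or P = True or False = True
R -> S = False -> True = True
(R -> S) iff Q = True iff False = False
((not V xor U) or P) nor ((R -> S) iff Q) = True nor False = False
Hence #1 is false.

#2: Parsed as not ((not V iff Q) iff (not R or (not U iff S)))

not V = not True = False
not V iff Q = False iff False = True
not R = not False = True
not U = not True = False
not U iff S = False iff True = False
not R or (not U iff S) = True or False = True
(not V iff Q) iff (not R or (not U iff S)) = True iff True = True
not ((not V iff Q) iff (not R or (not U iff S))) = not True = False
So #2 is false.

#3: In symbols: (U iff P) -> not (not V -> R)

U iff P = True iff False = False
not V = not True = False
not V -> R = False -> False = True
not (not V -> R) = not True = False
(U iff P) -> not (not V -> R) = False -> False = True
So #3 is true.

Count: 1.

1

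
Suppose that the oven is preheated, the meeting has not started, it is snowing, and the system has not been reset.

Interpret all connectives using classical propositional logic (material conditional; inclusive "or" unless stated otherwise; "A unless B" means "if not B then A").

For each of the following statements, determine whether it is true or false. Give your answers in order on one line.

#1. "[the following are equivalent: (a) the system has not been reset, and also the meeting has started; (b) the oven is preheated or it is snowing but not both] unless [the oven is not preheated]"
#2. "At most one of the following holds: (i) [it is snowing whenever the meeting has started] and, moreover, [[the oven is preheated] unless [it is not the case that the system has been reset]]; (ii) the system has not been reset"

#1 True / #2 False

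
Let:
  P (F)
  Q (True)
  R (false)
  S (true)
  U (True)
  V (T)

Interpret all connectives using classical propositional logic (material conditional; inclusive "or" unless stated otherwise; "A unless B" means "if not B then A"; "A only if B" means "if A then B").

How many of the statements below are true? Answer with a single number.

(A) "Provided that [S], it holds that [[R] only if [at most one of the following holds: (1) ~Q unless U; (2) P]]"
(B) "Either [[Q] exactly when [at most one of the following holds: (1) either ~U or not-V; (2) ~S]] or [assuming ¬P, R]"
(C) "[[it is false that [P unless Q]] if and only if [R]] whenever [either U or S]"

(A): In symbols: S -> (R -> ((~Q | U) nand P))

~Q = ~T = F
~Q | U = F | T = T
(~Q | U) nand P = T nand F = T
R -> ((~Q | U) nand P) = F -> T = T
S -> (R -> ((~Q | U) nand P)) = T -> T = T
Hence (A) is true.

(B): This is (Q <-> ((~U | ~V) nand ~S)) | (~P -> R).

~U = ~T = F
~V = ~T = F
~U | ~V = F | F = F
~S = ~T = F
(~U | ~V) nand ~S = F nand F = T
Q <-> ((~U | ~V) nand ~S) = T <-> T = T
~P = ~F = T
~P -> R = T -> F = F
(Q <-> ((~U | ~V) nand ~S)) | (~P -> R) = T | F = T
Thus (B) is true.

(C): This is (U | S) -> (~(P | Q) <-> R).

U | S = T | T = T
P | Q = F | T = T
~(P | Q) = ~T = F
~(P | Q) <-> R = F <-> F = T
(U | S) -> (~(P | Q) <-> R) = T -> T = T
So (C) is true.

True statements: 3.

3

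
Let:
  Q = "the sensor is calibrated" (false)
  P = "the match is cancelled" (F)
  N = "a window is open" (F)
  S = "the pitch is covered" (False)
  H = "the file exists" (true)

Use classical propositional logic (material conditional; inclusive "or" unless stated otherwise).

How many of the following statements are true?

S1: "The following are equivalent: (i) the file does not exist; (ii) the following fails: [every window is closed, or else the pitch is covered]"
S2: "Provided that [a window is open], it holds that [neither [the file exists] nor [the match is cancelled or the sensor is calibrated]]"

2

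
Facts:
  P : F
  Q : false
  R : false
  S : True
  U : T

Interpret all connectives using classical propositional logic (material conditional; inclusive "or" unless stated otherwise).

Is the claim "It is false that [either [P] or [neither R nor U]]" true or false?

Parsed as ~(P | (R nor U))

R nor U = F nor T = F
P | (R nor U) = F | F = F
~(P | (R nor U)) = ~F = T

True.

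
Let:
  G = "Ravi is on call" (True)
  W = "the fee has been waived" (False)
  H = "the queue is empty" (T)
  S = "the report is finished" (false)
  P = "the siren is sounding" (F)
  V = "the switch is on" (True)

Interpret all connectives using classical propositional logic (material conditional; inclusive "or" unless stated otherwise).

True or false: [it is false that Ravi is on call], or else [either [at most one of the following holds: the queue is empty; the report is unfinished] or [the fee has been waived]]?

The statement is false.

Parsed as ¬G ∨ ((H ↑ ¬S) ∨ W)

¬G = ¬T = F
¬S = ¬F = T
H ↑ ¬S = T ↑ T = F
(H ↑ ¬S) ∨ W = F ∨ F = F
¬G ∨ ((H ↑ ¬S) ∨ W) = F ∨ F = F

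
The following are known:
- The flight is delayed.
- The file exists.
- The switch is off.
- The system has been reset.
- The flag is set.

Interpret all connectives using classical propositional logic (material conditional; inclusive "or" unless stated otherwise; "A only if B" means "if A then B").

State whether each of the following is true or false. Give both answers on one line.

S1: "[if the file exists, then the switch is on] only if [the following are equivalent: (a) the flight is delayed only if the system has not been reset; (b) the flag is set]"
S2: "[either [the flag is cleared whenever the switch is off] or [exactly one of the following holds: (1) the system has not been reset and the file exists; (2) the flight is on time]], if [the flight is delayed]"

Let Q = "the file exists" (T), R = "the switch is on" (F), P = "the flight is delayed" (T), S = "the system has been reset" (T), U = "the flag is set" (T).

S1: Parsed as (Q → R) → ((P → ¬S) ↔ U)

Q → R = T → F = F
¬S = ¬T = F
P → ¬S = T → F = F
(P → ¬S) ↔ U = F ↔ T = F
(Q → R) → ((P → ¬S) ↔ U) = F → F = T
So S1 is true.

S2: Parsed as P → ((¬R → ¬U) ∨ ((¬S ∧ Q) ⊕ ¬P))

¬R = ¬F = T
¬U = ¬T = F
¬R → ¬U = T → F = F
¬S = ¬T = F
¬S ∧ Q = F ∧ T = F
¬P = ¬T = F
(¬S ∧ Q) ⊕ ¬P = F ⊕ F = F
(¬R → ¬U) ∨ ((¬S ∧ Q) ⊕ ¬P) = F ∨ F = F
P → ((¬R → ¬U) ∨ ((¬S ∧ Q) ⊕ ¬P)) = T → F = F
So S2 is false.

S1 T / S2 F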